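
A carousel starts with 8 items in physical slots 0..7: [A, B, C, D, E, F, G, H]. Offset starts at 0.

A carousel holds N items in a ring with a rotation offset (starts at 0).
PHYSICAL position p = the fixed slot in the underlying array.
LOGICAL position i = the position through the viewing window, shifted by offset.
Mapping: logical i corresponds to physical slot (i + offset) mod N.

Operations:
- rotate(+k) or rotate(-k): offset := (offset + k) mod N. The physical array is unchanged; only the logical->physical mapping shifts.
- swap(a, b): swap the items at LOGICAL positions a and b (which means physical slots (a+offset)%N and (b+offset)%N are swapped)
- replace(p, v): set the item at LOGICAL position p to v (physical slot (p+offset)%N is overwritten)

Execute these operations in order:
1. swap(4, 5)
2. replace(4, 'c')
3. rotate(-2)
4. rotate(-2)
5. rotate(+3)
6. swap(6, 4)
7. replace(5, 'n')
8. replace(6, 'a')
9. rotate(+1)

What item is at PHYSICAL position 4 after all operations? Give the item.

After op 1 (swap(4, 5)): offset=0, physical=[A,B,C,D,F,E,G,H], logical=[A,B,C,D,F,E,G,H]
After op 2 (replace(4, 'c')): offset=0, physical=[A,B,C,D,c,E,G,H], logical=[A,B,C,D,c,E,G,H]
After op 3 (rotate(-2)): offset=6, physical=[A,B,C,D,c,E,G,H], logical=[G,H,A,B,C,D,c,E]
After op 4 (rotate(-2)): offset=4, physical=[A,B,C,D,c,E,G,H], logical=[c,E,G,H,A,B,C,D]
After op 5 (rotate(+3)): offset=7, physical=[A,B,C,D,c,E,G,H], logical=[H,A,B,C,D,c,E,G]
After op 6 (swap(6, 4)): offset=7, physical=[A,B,C,E,c,D,G,H], logical=[H,A,B,C,E,c,D,G]
After op 7 (replace(5, 'n')): offset=7, physical=[A,B,C,E,n,D,G,H], logical=[H,A,B,C,E,n,D,G]
After op 8 (replace(6, 'a')): offset=7, physical=[A,B,C,E,n,a,G,H], logical=[H,A,B,C,E,n,a,G]
After op 9 (rotate(+1)): offset=0, physical=[A,B,C,E,n,a,G,H], logical=[A,B,C,E,n,a,G,H]

Answer: n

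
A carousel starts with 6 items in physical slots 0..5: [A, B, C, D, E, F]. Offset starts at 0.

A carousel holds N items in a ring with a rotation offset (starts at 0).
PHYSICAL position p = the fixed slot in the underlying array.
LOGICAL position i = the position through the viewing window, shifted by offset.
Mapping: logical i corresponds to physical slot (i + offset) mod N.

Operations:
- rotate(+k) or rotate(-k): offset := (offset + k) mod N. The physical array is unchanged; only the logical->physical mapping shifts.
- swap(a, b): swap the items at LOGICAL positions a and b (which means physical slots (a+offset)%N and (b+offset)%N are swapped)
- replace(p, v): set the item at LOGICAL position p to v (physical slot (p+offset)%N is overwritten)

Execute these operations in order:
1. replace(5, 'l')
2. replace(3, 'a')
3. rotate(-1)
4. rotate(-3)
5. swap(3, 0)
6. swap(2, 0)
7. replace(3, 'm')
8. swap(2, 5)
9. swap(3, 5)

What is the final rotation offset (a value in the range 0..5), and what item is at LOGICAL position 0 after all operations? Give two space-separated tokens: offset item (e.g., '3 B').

After op 1 (replace(5, 'l')): offset=0, physical=[A,B,C,D,E,l], logical=[A,B,C,D,E,l]
After op 2 (replace(3, 'a')): offset=0, physical=[A,B,C,a,E,l], logical=[A,B,C,a,E,l]
After op 3 (rotate(-1)): offset=5, physical=[A,B,C,a,E,l], logical=[l,A,B,C,a,E]
After op 4 (rotate(-3)): offset=2, physical=[A,B,C,a,E,l], logical=[C,a,E,l,A,B]
After op 5 (swap(3, 0)): offset=2, physical=[A,B,l,a,E,C], logical=[l,a,E,C,A,B]
After op 6 (swap(2, 0)): offset=2, physical=[A,B,E,a,l,C], logical=[E,a,l,C,A,B]
After op 7 (replace(3, 'm')): offset=2, physical=[A,B,E,a,l,m], logical=[E,a,l,m,A,B]
After op 8 (swap(2, 5)): offset=2, physical=[A,l,E,a,B,m], logical=[E,a,B,m,A,l]
After op 9 (swap(3, 5)): offset=2, physical=[A,m,E,a,B,l], logical=[E,a,B,l,A,m]

Answer: 2 E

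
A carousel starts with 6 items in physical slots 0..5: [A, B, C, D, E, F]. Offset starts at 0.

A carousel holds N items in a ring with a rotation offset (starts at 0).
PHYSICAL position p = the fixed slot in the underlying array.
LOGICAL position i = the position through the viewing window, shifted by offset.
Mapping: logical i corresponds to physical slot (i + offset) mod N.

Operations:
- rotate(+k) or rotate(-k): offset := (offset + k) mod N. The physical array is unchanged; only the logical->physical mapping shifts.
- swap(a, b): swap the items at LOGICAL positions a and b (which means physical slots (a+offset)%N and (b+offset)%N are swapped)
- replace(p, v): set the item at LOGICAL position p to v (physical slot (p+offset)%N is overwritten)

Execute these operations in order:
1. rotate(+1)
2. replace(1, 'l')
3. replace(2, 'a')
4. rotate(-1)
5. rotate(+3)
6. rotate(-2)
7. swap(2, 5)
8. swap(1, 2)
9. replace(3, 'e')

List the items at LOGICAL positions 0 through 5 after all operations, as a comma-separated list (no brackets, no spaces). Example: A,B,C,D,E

Answer: B,A,l,e,F,a

Derivation:
After op 1 (rotate(+1)): offset=1, physical=[A,B,C,D,E,F], logical=[B,C,D,E,F,A]
After op 2 (replace(1, 'l')): offset=1, physical=[A,B,l,D,E,F], logical=[B,l,D,E,F,A]
After op 3 (replace(2, 'a')): offset=1, physical=[A,B,l,a,E,F], logical=[B,l,a,E,F,A]
After op 4 (rotate(-1)): offset=0, physical=[A,B,l,a,E,F], logical=[A,B,l,a,E,F]
After op 5 (rotate(+3)): offset=3, physical=[A,B,l,a,E,F], logical=[a,E,F,A,B,l]
After op 6 (rotate(-2)): offset=1, physical=[A,B,l,a,E,F], logical=[B,l,a,E,F,A]
After op 7 (swap(2, 5)): offset=1, physical=[a,B,l,A,E,F], logical=[B,l,A,E,F,a]
After op 8 (swap(1, 2)): offset=1, physical=[a,B,A,l,E,F], logical=[B,A,l,E,F,a]
After op 9 (replace(3, 'e')): offset=1, physical=[a,B,A,l,e,F], logical=[B,A,l,e,F,a]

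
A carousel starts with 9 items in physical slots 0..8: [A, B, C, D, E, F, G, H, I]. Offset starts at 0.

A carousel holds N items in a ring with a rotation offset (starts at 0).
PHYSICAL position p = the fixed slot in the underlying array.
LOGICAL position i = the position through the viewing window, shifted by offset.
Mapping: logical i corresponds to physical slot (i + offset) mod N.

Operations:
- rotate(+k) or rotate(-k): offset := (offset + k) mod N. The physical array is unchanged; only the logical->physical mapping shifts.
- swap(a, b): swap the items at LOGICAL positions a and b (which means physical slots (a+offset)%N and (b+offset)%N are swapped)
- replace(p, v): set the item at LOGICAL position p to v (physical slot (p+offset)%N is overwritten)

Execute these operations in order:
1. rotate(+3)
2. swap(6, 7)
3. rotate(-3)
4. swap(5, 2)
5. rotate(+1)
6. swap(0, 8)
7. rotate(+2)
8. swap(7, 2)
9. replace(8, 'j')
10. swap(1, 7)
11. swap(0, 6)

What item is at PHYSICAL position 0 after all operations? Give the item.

Answer: D

Derivation:
After op 1 (rotate(+3)): offset=3, physical=[A,B,C,D,E,F,G,H,I], logical=[D,E,F,G,H,I,A,B,C]
After op 2 (swap(6, 7)): offset=3, physical=[B,A,C,D,E,F,G,H,I], logical=[D,E,F,G,H,I,B,A,C]
After op 3 (rotate(-3)): offset=0, physical=[B,A,C,D,E,F,G,H,I], logical=[B,A,C,D,E,F,G,H,I]
After op 4 (swap(5, 2)): offset=0, physical=[B,A,F,D,E,C,G,H,I], logical=[B,A,F,D,E,C,G,H,I]
After op 5 (rotate(+1)): offset=1, physical=[B,A,F,D,E,C,G,H,I], logical=[A,F,D,E,C,G,H,I,B]
After op 6 (swap(0, 8)): offset=1, physical=[A,B,F,D,E,C,G,H,I], logical=[B,F,D,E,C,G,H,I,A]
After op 7 (rotate(+2)): offset=3, physical=[A,B,F,D,E,C,G,H,I], logical=[D,E,C,G,H,I,A,B,F]
After op 8 (swap(7, 2)): offset=3, physical=[A,C,F,D,E,B,G,H,I], logical=[D,E,B,G,H,I,A,C,F]
After op 9 (replace(8, 'j')): offset=3, physical=[A,C,j,D,E,B,G,H,I], logical=[D,E,B,G,H,I,A,C,j]
After op 10 (swap(1, 7)): offset=3, physical=[A,E,j,D,C,B,G,H,I], logical=[D,C,B,G,H,I,A,E,j]
After op 11 (swap(0, 6)): offset=3, physical=[D,E,j,A,C,B,G,H,I], logical=[A,C,B,G,H,I,D,E,j]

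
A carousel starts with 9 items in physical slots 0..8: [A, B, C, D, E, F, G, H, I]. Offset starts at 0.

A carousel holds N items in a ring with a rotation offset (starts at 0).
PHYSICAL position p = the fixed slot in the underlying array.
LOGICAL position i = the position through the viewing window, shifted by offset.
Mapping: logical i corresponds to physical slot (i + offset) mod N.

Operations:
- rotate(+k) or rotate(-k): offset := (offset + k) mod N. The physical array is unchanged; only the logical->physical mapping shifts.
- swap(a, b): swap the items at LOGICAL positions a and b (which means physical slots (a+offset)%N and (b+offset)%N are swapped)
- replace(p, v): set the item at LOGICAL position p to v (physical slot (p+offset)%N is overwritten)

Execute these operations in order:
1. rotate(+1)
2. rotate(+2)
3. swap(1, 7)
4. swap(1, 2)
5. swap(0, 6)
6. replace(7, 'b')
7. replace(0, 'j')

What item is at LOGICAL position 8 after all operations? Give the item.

Answer: C

Derivation:
After op 1 (rotate(+1)): offset=1, physical=[A,B,C,D,E,F,G,H,I], logical=[B,C,D,E,F,G,H,I,A]
After op 2 (rotate(+2)): offset=3, physical=[A,B,C,D,E,F,G,H,I], logical=[D,E,F,G,H,I,A,B,C]
After op 3 (swap(1, 7)): offset=3, physical=[A,E,C,D,B,F,G,H,I], logical=[D,B,F,G,H,I,A,E,C]
After op 4 (swap(1, 2)): offset=3, physical=[A,E,C,D,F,B,G,H,I], logical=[D,F,B,G,H,I,A,E,C]
After op 5 (swap(0, 6)): offset=3, physical=[D,E,C,A,F,B,G,H,I], logical=[A,F,B,G,H,I,D,E,C]
After op 6 (replace(7, 'b')): offset=3, physical=[D,b,C,A,F,B,G,H,I], logical=[A,F,B,G,H,I,D,b,C]
After op 7 (replace(0, 'j')): offset=3, physical=[D,b,C,j,F,B,G,H,I], logical=[j,F,B,G,H,I,D,b,C]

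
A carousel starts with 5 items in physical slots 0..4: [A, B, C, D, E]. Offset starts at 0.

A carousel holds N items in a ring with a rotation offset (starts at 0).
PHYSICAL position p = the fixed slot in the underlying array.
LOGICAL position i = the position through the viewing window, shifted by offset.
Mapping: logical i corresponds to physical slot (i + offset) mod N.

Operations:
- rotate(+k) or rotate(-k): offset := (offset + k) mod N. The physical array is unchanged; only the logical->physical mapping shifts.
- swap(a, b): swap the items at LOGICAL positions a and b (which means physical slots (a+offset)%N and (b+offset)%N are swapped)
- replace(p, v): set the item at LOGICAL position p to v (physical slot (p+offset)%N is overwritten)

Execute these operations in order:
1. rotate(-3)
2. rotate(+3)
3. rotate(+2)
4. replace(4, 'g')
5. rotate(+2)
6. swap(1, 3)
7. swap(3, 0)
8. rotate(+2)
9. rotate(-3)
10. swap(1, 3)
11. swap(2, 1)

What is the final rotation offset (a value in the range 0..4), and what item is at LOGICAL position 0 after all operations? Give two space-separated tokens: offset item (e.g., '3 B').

After op 1 (rotate(-3)): offset=2, physical=[A,B,C,D,E], logical=[C,D,E,A,B]
After op 2 (rotate(+3)): offset=0, physical=[A,B,C,D,E], logical=[A,B,C,D,E]
After op 3 (rotate(+2)): offset=2, physical=[A,B,C,D,E], logical=[C,D,E,A,B]
After op 4 (replace(4, 'g')): offset=2, physical=[A,g,C,D,E], logical=[C,D,E,A,g]
After op 5 (rotate(+2)): offset=4, physical=[A,g,C,D,E], logical=[E,A,g,C,D]
After op 6 (swap(1, 3)): offset=4, physical=[C,g,A,D,E], logical=[E,C,g,A,D]
After op 7 (swap(3, 0)): offset=4, physical=[C,g,E,D,A], logical=[A,C,g,E,D]
After op 8 (rotate(+2)): offset=1, physical=[C,g,E,D,A], logical=[g,E,D,A,C]
After op 9 (rotate(-3)): offset=3, physical=[C,g,E,D,A], logical=[D,A,C,g,E]
After op 10 (swap(1, 3)): offset=3, physical=[C,A,E,D,g], logical=[D,g,C,A,E]
After op 11 (swap(2, 1)): offset=3, physical=[g,A,E,D,C], logical=[D,C,g,A,E]

Answer: 3 D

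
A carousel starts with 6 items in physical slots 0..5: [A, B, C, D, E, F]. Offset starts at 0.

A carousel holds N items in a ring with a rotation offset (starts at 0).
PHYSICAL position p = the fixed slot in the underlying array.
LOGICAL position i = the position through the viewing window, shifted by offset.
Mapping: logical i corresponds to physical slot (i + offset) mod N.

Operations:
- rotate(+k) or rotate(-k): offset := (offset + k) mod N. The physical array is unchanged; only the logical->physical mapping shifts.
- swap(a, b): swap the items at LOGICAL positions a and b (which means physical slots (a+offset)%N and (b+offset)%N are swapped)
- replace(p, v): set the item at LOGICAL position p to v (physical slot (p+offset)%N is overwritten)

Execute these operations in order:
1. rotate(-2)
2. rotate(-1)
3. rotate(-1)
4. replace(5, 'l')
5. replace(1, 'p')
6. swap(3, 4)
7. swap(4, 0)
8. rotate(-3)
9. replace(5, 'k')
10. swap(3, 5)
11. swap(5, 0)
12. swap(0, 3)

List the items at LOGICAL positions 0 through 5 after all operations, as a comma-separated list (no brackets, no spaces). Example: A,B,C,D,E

Answer: k,C,l,F,p,A

Derivation:
After op 1 (rotate(-2)): offset=4, physical=[A,B,C,D,E,F], logical=[E,F,A,B,C,D]
After op 2 (rotate(-1)): offset=3, physical=[A,B,C,D,E,F], logical=[D,E,F,A,B,C]
After op 3 (rotate(-1)): offset=2, physical=[A,B,C,D,E,F], logical=[C,D,E,F,A,B]
After op 4 (replace(5, 'l')): offset=2, physical=[A,l,C,D,E,F], logical=[C,D,E,F,A,l]
After op 5 (replace(1, 'p')): offset=2, physical=[A,l,C,p,E,F], logical=[C,p,E,F,A,l]
After op 6 (swap(3, 4)): offset=2, physical=[F,l,C,p,E,A], logical=[C,p,E,A,F,l]
After op 7 (swap(4, 0)): offset=2, physical=[C,l,F,p,E,A], logical=[F,p,E,A,C,l]
After op 8 (rotate(-3)): offset=5, physical=[C,l,F,p,E,A], logical=[A,C,l,F,p,E]
After op 9 (replace(5, 'k')): offset=5, physical=[C,l,F,p,k,A], logical=[A,C,l,F,p,k]
After op 10 (swap(3, 5)): offset=5, physical=[C,l,k,p,F,A], logical=[A,C,l,k,p,F]
After op 11 (swap(5, 0)): offset=5, physical=[C,l,k,p,A,F], logical=[F,C,l,k,p,A]
After op 12 (swap(0, 3)): offset=5, physical=[C,l,F,p,A,k], logical=[k,C,l,F,p,A]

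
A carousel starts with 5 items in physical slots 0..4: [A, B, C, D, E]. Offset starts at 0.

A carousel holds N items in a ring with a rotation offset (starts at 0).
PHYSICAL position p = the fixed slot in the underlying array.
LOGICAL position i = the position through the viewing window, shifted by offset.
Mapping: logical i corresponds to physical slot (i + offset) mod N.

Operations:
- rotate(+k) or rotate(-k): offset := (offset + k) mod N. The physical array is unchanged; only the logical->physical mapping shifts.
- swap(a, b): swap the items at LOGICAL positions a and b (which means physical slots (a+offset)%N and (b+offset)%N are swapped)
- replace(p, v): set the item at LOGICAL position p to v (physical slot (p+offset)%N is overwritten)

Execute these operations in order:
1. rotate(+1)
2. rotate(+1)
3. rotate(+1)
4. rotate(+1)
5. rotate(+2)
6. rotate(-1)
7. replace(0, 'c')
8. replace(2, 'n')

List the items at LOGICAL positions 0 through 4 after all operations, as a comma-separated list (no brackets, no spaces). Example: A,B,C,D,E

After op 1 (rotate(+1)): offset=1, physical=[A,B,C,D,E], logical=[B,C,D,E,A]
After op 2 (rotate(+1)): offset=2, physical=[A,B,C,D,E], logical=[C,D,E,A,B]
After op 3 (rotate(+1)): offset=3, physical=[A,B,C,D,E], logical=[D,E,A,B,C]
After op 4 (rotate(+1)): offset=4, physical=[A,B,C,D,E], logical=[E,A,B,C,D]
After op 5 (rotate(+2)): offset=1, physical=[A,B,C,D,E], logical=[B,C,D,E,A]
After op 6 (rotate(-1)): offset=0, physical=[A,B,C,D,E], logical=[A,B,C,D,E]
After op 7 (replace(0, 'c')): offset=0, physical=[c,B,C,D,E], logical=[c,B,C,D,E]
After op 8 (replace(2, 'n')): offset=0, physical=[c,B,n,D,E], logical=[c,B,n,D,E]

Answer: c,B,n,D,E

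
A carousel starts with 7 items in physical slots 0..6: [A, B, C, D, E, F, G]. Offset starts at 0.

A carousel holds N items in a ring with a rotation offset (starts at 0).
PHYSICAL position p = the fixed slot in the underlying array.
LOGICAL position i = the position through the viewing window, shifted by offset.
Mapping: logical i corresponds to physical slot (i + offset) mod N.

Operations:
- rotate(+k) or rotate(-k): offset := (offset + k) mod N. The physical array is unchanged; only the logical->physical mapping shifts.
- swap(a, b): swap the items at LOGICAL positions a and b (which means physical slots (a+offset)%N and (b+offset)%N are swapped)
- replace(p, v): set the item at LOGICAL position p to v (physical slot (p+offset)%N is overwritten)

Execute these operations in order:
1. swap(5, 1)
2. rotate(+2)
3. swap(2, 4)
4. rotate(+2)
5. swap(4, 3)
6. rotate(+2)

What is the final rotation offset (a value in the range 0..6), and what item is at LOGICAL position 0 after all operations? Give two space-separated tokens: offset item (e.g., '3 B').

Answer: 6 E

Derivation:
After op 1 (swap(5, 1)): offset=0, physical=[A,F,C,D,E,B,G], logical=[A,F,C,D,E,B,G]
After op 2 (rotate(+2)): offset=2, physical=[A,F,C,D,E,B,G], logical=[C,D,E,B,G,A,F]
After op 3 (swap(2, 4)): offset=2, physical=[A,F,C,D,G,B,E], logical=[C,D,G,B,E,A,F]
After op 4 (rotate(+2)): offset=4, physical=[A,F,C,D,G,B,E], logical=[G,B,E,A,F,C,D]
After op 5 (swap(4, 3)): offset=4, physical=[F,A,C,D,G,B,E], logical=[G,B,E,F,A,C,D]
After op 6 (rotate(+2)): offset=6, physical=[F,A,C,D,G,B,E], logical=[E,F,A,C,D,G,B]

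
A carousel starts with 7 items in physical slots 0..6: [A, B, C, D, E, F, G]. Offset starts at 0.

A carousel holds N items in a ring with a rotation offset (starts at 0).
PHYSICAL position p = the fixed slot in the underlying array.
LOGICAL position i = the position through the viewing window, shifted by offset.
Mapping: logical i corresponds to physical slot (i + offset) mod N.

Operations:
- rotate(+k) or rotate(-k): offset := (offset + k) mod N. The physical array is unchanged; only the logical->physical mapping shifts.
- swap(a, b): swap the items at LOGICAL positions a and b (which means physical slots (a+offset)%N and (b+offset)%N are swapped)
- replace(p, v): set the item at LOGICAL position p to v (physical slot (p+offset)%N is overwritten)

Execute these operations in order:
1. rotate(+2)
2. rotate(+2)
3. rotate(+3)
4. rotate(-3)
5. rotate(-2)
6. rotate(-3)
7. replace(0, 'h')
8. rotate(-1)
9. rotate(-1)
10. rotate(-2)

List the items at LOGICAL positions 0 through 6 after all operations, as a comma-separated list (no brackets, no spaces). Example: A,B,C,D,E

After op 1 (rotate(+2)): offset=2, physical=[A,B,C,D,E,F,G], logical=[C,D,E,F,G,A,B]
After op 2 (rotate(+2)): offset=4, physical=[A,B,C,D,E,F,G], logical=[E,F,G,A,B,C,D]
After op 3 (rotate(+3)): offset=0, physical=[A,B,C,D,E,F,G], logical=[A,B,C,D,E,F,G]
After op 4 (rotate(-3)): offset=4, physical=[A,B,C,D,E,F,G], logical=[E,F,G,A,B,C,D]
After op 5 (rotate(-2)): offset=2, physical=[A,B,C,D,E,F,G], logical=[C,D,E,F,G,A,B]
After op 6 (rotate(-3)): offset=6, physical=[A,B,C,D,E,F,G], logical=[G,A,B,C,D,E,F]
After op 7 (replace(0, 'h')): offset=6, physical=[A,B,C,D,E,F,h], logical=[h,A,B,C,D,E,F]
After op 8 (rotate(-1)): offset=5, physical=[A,B,C,D,E,F,h], logical=[F,h,A,B,C,D,E]
After op 9 (rotate(-1)): offset=4, physical=[A,B,C,D,E,F,h], logical=[E,F,h,A,B,C,D]
After op 10 (rotate(-2)): offset=2, physical=[A,B,C,D,E,F,h], logical=[C,D,E,F,h,A,B]

Answer: C,D,E,F,h,A,B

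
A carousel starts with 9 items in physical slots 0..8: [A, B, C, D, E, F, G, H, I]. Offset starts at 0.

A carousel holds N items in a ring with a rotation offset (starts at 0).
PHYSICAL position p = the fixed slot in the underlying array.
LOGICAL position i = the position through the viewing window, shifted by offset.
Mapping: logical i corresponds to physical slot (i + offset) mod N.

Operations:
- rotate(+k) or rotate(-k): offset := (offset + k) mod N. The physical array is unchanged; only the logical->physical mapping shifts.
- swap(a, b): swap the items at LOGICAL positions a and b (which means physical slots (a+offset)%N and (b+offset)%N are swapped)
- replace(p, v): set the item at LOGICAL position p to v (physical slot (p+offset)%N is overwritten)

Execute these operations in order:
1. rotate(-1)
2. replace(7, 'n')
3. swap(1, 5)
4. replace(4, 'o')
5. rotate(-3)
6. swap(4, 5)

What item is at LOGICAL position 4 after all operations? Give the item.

After op 1 (rotate(-1)): offset=8, physical=[A,B,C,D,E,F,G,H,I], logical=[I,A,B,C,D,E,F,G,H]
After op 2 (replace(7, 'n')): offset=8, physical=[A,B,C,D,E,F,n,H,I], logical=[I,A,B,C,D,E,F,n,H]
After op 3 (swap(1, 5)): offset=8, physical=[E,B,C,D,A,F,n,H,I], logical=[I,E,B,C,D,A,F,n,H]
After op 4 (replace(4, 'o')): offset=8, physical=[E,B,C,o,A,F,n,H,I], logical=[I,E,B,C,o,A,F,n,H]
After op 5 (rotate(-3)): offset=5, physical=[E,B,C,o,A,F,n,H,I], logical=[F,n,H,I,E,B,C,o,A]
After op 6 (swap(4, 5)): offset=5, physical=[B,E,C,o,A,F,n,H,I], logical=[F,n,H,I,B,E,C,o,A]

Answer: B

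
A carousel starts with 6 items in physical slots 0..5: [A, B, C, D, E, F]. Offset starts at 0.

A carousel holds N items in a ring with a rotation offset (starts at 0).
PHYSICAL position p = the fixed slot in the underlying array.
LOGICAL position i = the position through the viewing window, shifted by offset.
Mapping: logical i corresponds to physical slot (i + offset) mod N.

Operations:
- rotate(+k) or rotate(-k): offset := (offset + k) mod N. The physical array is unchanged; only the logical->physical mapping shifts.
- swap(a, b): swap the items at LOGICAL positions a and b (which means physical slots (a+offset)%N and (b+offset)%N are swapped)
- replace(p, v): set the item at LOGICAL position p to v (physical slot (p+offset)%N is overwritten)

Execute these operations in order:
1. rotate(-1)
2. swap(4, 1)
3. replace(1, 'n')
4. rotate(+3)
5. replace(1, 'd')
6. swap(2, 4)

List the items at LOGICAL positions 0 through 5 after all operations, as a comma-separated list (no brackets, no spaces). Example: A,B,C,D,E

After op 1 (rotate(-1)): offset=5, physical=[A,B,C,D,E,F], logical=[F,A,B,C,D,E]
After op 2 (swap(4, 1)): offset=5, physical=[D,B,C,A,E,F], logical=[F,D,B,C,A,E]
After op 3 (replace(1, 'n')): offset=5, physical=[n,B,C,A,E,F], logical=[F,n,B,C,A,E]
After op 4 (rotate(+3)): offset=2, physical=[n,B,C,A,E,F], logical=[C,A,E,F,n,B]
After op 5 (replace(1, 'd')): offset=2, physical=[n,B,C,d,E,F], logical=[C,d,E,F,n,B]
After op 6 (swap(2, 4)): offset=2, physical=[E,B,C,d,n,F], logical=[C,d,n,F,E,B]

Answer: C,d,n,F,E,B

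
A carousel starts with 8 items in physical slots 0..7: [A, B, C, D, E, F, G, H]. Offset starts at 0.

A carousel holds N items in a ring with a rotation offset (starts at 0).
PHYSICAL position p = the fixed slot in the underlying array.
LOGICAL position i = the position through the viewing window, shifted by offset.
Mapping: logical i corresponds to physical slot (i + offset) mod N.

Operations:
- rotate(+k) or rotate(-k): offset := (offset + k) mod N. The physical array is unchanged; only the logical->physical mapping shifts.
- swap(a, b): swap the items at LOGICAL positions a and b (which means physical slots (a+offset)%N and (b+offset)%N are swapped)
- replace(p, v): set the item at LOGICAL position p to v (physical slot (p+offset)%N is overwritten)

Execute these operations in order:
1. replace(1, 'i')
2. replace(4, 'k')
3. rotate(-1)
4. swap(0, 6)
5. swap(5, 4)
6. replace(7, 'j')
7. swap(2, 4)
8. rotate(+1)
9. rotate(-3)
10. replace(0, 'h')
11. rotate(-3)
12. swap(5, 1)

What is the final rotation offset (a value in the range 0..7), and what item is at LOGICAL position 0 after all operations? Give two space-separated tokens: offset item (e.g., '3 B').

Answer: 2 C

Derivation:
After op 1 (replace(1, 'i')): offset=0, physical=[A,i,C,D,E,F,G,H], logical=[A,i,C,D,E,F,G,H]
After op 2 (replace(4, 'k')): offset=0, physical=[A,i,C,D,k,F,G,H], logical=[A,i,C,D,k,F,G,H]
After op 3 (rotate(-1)): offset=7, physical=[A,i,C,D,k,F,G,H], logical=[H,A,i,C,D,k,F,G]
After op 4 (swap(0, 6)): offset=7, physical=[A,i,C,D,k,H,G,F], logical=[F,A,i,C,D,k,H,G]
After op 5 (swap(5, 4)): offset=7, physical=[A,i,C,k,D,H,G,F], logical=[F,A,i,C,k,D,H,G]
After op 6 (replace(7, 'j')): offset=7, physical=[A,i,C,k,D,H,j,F], logical=[F,A,i,C,k,D,H,j]
After op 7 (swap(2, 4)): offset=7, physical=[A,k,C,i,D,H,j,F], logical=[F,A,k,C,i,D,H,j]
After op 8 (rotate(+1)): offset=0, physical=[A,k,C,i,D,H,j,F], logical=[A,k,C,i,D,H,j,F]
After op 9 (rotate(-3)): offset=5, physical=[A,k,C,i,D,H,j,F], logical=[H,j,F,A,k,C,i,D]
After op 10 (replace(0, 'h')): offset=5, physical=[A,k,C,i,D,h,j,F], logical=[h,j,F,A,k,C,i,D]
After op 11 (rotate(-3)): offset=2, physical=[A,k,C,i,D,h,j,F], logical=[C,i,D,h,j,F,A,k]
After op 12 (swap(5, 1)): offset=2, physical=[A,k,C,F,D,h,j,i], logical=[C,F,D,h,j,i,A,k]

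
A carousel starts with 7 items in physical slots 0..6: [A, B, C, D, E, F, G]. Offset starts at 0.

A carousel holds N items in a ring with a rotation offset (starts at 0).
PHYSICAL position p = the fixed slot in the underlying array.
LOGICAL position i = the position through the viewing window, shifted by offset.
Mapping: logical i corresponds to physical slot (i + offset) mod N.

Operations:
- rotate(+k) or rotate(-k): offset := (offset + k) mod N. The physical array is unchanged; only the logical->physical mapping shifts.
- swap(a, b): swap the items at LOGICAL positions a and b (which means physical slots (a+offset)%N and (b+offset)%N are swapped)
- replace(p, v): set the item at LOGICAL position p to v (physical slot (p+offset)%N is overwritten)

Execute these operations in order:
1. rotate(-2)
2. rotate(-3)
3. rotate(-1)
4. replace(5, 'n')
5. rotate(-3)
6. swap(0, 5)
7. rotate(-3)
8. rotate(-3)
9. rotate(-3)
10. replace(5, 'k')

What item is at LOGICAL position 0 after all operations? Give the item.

After op 1 (rotate(-2)): offset=5, physical=[A,B,C,D,E,F,G], logical=[F,G,A,B,C,D,E]
After op 2 (rotate(-3)): offset=2, physical=[A,B,C,D,E,F,G], logical=[C,D,E,F,G,A,B]
After op 3 (rotate(-1)): offset=1, physical=[A,B,C,D,E,F,G], logical=[B,C,D,E,F,G,A]
After op 4 (replace(5, 'n')): offset=1, physical=[A,B,C,D,E,F,n], logical=[B,C,D,E,F,n,A]
After op 5 (rotate(-3)): offset=5, physical=[A,B,C,D,E,F,n], logical=[F,n,A,B,C,D,E]
After op 6 (swap(0, 5)): offset=5, physical=[A,B,C,F,E,D,n], logical=[D,n,A,B,C,F,E]
After op 7 (rotate(-3)): offset=2, physical=[A,B,C,F,E,D,n], logical=[C,F,E,D,n,A,B]
After op 8 (rotate(-3)): offset=6, physical=[A,B,C,F,E,D,n], logical=[n,A,B,C,F,E,D]
After op 9 (rotate(-3)): offset=3, physical=[A,B,C,F,E,D,n], logical=[F,E,D,n,A,B,C]
After op 10 (replace(5, 'k')): offset=3, physical=[A,k,C,F,E,D,n], logical=[F,E,D,n,A,k,C]

Answer: F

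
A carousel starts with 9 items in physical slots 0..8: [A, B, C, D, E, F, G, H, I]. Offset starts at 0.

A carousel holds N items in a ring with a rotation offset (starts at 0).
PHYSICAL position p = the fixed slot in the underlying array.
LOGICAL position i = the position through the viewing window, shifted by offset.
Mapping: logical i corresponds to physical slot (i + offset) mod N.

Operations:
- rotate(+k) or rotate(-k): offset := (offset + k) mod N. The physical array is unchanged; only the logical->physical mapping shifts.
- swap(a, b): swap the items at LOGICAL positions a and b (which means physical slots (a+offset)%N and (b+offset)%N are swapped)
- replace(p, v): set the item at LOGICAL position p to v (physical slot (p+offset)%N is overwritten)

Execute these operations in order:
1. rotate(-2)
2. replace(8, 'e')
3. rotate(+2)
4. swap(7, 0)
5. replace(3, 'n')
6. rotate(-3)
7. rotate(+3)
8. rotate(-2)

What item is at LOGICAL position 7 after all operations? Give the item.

Answer: F

Derivation:
After op 1 (rotate(-2)): offset=7, physical=[A,B,C,D,E,F,G,H,I], logical=[H,I,A,B,C,D,E,F,G]
After op 2 (replace(8, 'e')): offset=7, physical=[A,B,C,D,E,F,e,H,I], logical=[H,I,A,B,C,D,E,F,e]
After op 3 (rotate(+2)): offset=0, physical=[A,B,C,D,E,F,e,H,I], logical=[A,B,C,D,E,F,e,H,I]
After op 4 (swap(7, 0)): offset=0, physical=[H,B,C,D,E,F,e,A,I], logical=[H,B,C,D,E,F,e,A,I]
After op 5 (replace(3, 'n')): offset=0, physical=[H,B,C,n,E,F,e,A,I], logical=[H,B,C,n,E,F,e,A,I]
After op 6 (rotate(-3)): offset=6, physical=[H,B,C,n,E,F,e,A,I], logical=[e,A,I,H,B,C,n,E,F]
After op 7 (rotate(+3)): offset=0, physical=[H,B,C,n,E,F,e,A,I], logical=[H,B,C,n,E,F,e,A,I]
After op 8 (rotate(-2)): offset=7, physical=[H,B,C,n,E,F,e,A,I], logical=[A,I,H,B,C,n,E,F,e]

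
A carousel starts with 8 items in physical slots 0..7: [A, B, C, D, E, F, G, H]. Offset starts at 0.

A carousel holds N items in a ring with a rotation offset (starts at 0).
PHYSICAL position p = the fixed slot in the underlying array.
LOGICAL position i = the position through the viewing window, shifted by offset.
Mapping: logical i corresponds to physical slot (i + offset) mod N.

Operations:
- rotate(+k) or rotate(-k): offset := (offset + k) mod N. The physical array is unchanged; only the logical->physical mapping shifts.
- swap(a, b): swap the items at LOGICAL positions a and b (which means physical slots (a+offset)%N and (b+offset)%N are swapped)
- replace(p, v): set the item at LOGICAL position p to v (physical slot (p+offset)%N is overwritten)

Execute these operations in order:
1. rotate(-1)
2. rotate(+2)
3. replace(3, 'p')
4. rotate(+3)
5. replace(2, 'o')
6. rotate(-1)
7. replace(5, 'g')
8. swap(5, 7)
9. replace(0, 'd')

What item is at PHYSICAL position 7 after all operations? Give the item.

After op 1 (rotate(-1)): offset=7, physical=[A,B,C,D,E,F,G,H], logical=[H,A,B,C,D,E,F,G]
After op 2 (rotate(+2)): offset=1, physical=[A,B,C,D,E,F,G,H], logical=[B,C,D,E,F,G,H,A]
After op 3 (replace(3, 'p')): offset=1, physical=[A,B,C,D,p,F,G,H], logical=[B,C,D,p,F,G,H,A]
After op 4 (rotate(+3)): offset=4, physical=[A,B,C,D,p,F,G,H], logical=[p,F,G,H,A,B,C,D]
After op 5 (replace(2, 'o')): offset=4, physical=[A,B,C,D,p,F,o,H], logical=[p,F,o,H,A,B,C,D]
After op 6 (rotate(-1)): offset=3, physical=[A,B,C,D,p,F,o,H], logical=[D,p,F,o,H,A,B,C]
After op 7 (replace(5, 'g')): offset=3, physical=[g,B,C,D,p,F,o,H], logical=[D,p,F,o,H,g,B,C]
After op 8 (swap(5, 7)): offset=3, physical=[C,B,g,D,p,F,o,H], logical=[D,p,F,o,H,C,B,g]
After op 9 (replace(0, 'd')): offset=3, physical=[C,B,g,d,p,F,o,H], logical=[d,p,F,o,H,C,B,g]

Answer: H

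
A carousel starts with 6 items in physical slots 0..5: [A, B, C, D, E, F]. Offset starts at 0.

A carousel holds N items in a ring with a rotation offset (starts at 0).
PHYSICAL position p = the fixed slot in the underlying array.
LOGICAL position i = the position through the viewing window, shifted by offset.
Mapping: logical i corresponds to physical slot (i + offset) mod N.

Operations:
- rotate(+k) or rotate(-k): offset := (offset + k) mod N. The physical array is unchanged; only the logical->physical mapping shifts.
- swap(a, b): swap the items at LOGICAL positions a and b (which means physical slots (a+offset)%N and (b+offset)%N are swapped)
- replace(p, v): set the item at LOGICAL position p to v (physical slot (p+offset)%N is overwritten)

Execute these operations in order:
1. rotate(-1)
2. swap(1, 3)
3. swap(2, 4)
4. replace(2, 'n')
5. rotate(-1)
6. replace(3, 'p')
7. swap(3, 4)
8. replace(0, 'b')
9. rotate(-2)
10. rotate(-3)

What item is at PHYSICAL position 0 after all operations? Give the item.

Answer: C

Derivation:
After op 1 (rotate(-1)): offset=5, physical=[A,B,C,D,E,F], logical=[F,A,B,C,D,E]
After op 2 (swap(1, 3)): offset=5, physical=[C,B,A,D,E,F], logical=[F,C,B,A,D,E]
After op 3 (swap(2, 4)): offset=5, physical=[C,D,A,B,E,F], logical=[F,C,D,A,B,E]
After op 4 (replace(2, 'n')): offset=5, physical=[C,n,A,B,E,F], logical=[F,C,n,A,B,E]
After op 5 (rotate(-1)): offset=4, physical=[C,n,A,B,E,F], logical=[E,F,C,n,A,B]
After op 6 (replace(3, 'p')): offset=4, physical=[C,p,A,B,E,F], logical=[E,F,C,p,A,B]
After op 7 (swap(3, 4)): offset=4, physical=[C,A,p,B,E,F], logical=[E,F,C,A,p,B]
After op 8 (replace(0, 'b')): offset=4, physical=[C,A,p,B,b,F], logical=[b,F,C,A,p,B]
After op 9 (rotate(-2)): offset=2, physical=[C,A,p,B,b,F], logical=[p,B,b,F,C,A]
After op 10 (rotate(-3)): offset=5, physical=[C,A,p,B,b,F], logical=[F,C,A,p,B,b]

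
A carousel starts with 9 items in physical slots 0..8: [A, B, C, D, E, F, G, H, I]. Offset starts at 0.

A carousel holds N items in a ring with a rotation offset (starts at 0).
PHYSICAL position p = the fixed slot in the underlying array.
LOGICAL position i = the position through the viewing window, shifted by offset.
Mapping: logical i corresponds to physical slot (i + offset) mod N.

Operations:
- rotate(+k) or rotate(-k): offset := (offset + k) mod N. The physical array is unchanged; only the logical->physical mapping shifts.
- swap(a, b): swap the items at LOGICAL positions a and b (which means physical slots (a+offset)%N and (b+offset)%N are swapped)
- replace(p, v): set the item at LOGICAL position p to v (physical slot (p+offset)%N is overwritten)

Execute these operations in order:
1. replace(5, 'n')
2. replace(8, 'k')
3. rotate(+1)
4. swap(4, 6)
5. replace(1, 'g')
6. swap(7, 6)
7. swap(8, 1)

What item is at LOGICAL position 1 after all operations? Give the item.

Answer: A

Derivation:
After op 1 (replace(5, 'n')): offset=0, physical=[A,B,C,D,E,n,G,H,I], logical=[A,B,C,D,E,n,G,H,I]
After op 2 (replace(8, 'k')): offset=0, physical=[A,B,C,D,E,n,G,H,k], logical=[A,B,C,D,E,n,G,H,k]
After op 3 (rotate(+1)): offset=1, physical=[A,B,C,D,E,n,G,H,k], logical=[B,C,D,E,n,G,H,k,A]
After op 4 (swap(4, 6)): offset=1, physical=[A,B,C,D,E,H,G,n,k], logical=[B,C,D,E,H,G,n,k,A]
After op 5 (replace(1, 'g')): offset=1, physical=[A,B,g,D,E,H,G,n,k], logical=[B,g,D,E,H,G,n,k,A]
After op 6 (swap(7, 6)): offset=1, physical=[A,B,g,D,E,H,G,k,n], logical=[B,g,D,E,H,G,k,n,A]
After op 7 (swap(8, 1)): offset=1, physical=[g,B,A,D,E,H,G,k,n], logical=[B,A,D,E,H,G,k,n,g]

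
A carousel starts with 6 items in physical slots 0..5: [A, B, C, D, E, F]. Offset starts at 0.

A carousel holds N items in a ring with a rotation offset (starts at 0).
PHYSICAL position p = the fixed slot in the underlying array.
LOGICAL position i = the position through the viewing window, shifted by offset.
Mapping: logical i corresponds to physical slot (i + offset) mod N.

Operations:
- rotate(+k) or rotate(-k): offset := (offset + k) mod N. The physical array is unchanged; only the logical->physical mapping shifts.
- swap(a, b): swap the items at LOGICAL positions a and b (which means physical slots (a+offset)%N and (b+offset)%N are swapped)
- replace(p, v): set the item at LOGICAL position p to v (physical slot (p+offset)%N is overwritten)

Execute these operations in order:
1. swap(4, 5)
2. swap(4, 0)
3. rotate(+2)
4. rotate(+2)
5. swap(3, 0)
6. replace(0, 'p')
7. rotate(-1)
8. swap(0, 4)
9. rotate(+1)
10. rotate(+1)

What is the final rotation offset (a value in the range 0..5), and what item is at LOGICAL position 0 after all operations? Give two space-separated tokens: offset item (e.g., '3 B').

Answer: 5 E

Derivation:
After op 1 (swap(4, 5)): offset=0, physical=[A,B,C,D,F,E], logical=[A,B,C,D,F,E]
After op 2 (swap(4, 0)): offset=0, physical=[F,B,C,D,A,E], logical=[F,B,C,D,A,E]
After op 3 (rotate(+2)): offset=2, physical=[F,B,C,D,A,E], logical=[C,D,A,E,F,B]
After op 4 (rotate(+2)): offset=4, physical=[F,B,C,D,A,E], logical=[A,E,F,B,C,D]
After op 5 (swap(3, 0)): offset=4, physical=[F,A,C,D,B,E], logical=[B,E,F,A,C,D]
After op 6 (replace(0, 'p')): offset=4, physical=[F,A,C,D,p,E], logical=[p,E,F,A,C,D]
After op 7 (rotate(-1)): offset=3, physical=[F,A,C,D,p,E], logical=[D,p,E,F,A,C]
After op 8 (swap(0, 4)): offset=3, physical=[F,D,C,A,p,E], logical=[A,p,E,F,D,C]
After op 9 (rotate(+1)): offset=4, physical=[F,D,C,A,p,E], logical=[p,E,F,D,C,A]
After op 10 (rotate(+1)): offset=5, physical=[F,D,C,A,p,E], logical=[E,F,D,C,A,p]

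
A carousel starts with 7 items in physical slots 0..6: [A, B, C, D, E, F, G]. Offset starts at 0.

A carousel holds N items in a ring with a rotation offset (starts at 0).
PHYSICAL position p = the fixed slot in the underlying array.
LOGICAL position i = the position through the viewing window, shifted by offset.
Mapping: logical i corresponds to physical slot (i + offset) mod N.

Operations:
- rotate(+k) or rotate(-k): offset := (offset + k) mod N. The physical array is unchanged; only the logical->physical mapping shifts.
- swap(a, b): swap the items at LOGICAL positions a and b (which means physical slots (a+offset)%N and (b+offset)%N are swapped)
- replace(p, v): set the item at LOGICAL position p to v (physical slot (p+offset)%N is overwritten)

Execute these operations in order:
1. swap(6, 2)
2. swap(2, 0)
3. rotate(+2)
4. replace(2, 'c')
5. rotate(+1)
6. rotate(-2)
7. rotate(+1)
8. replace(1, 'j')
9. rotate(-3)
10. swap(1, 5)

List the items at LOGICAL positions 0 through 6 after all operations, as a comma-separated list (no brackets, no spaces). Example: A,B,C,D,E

After op 1 (swap(6, 2)): offset=0, physical=[A,B,G,D,E,F,C], logical=[A,B,G,D,E,F,C]
After op 2 (swap(2, 0)): offset=0, physical=[G,B,A,D,E,F,C], logical=[G,B,A,D,E,F,C]
After op 3 (rotate(+2)): offset=2, physical=[G,B,A,D,E,F,C], logical=[A,D,E,F,C,G,B]
After op 4 (replace(2, 'c')): offset=2, physical=[G,B,A,D,c,F,C], logical=[A,D,c,F,C,G,B]
After op 5 (rotate(+1)): offset=3, physical=[G,B,A,D,c,F,C], logical=[D,c,F,C,G,B,A]
After op 6 (rotate(-2)): offset=1, physical=[G,B,A,D,c,F,C], logical=[B,A,D,c,F,C,G]
After op 7 (rotate(+1)): offset=2, physical=[G,B,A,D,c,F,C], logical=[A,D,c,F,C,G,B]
After op 8 (replace(1, 'j')): offset=2, physical=[G,B,A,j,c,F,C], logical=[A,j,c,F,C,G,B]
After op 9 (rotate(-3)): offset=6, physical=[G,B,A,j,c,F,C], logical=[C,G,B,A,j,c,F]
After op 10 (swap(1, 5)): offset=6, physical=[c,B,A,j,G,F,C], logical=[C,c,B,A,j,G,F]

Answer: C,c,B,A,j,G,F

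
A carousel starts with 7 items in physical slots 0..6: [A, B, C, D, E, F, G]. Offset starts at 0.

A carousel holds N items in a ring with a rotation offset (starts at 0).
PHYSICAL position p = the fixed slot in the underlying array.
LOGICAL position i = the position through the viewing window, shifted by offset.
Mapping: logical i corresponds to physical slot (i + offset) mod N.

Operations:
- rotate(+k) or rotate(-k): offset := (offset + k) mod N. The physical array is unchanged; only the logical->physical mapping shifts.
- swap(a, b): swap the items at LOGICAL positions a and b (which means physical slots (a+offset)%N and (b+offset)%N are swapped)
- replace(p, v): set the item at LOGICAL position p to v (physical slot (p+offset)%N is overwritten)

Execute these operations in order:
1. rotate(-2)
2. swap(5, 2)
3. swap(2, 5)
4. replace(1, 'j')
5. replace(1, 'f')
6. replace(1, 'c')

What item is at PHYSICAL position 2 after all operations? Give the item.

Answer: C

Derivation:
After op 1 (rotate(-2)): offset=5, physical=[A,B,C,D,E,F,G], logical=[F,G,A,B,C,D,E]
After op 2 (swap(5, 2)): offset=5, physical=[D,B,C,A,E,F,G], logical=[F,G,D,B,C,A,E]
After op 3 (swap(2, 5)): offset=5, physical=[A,B,C,D,E,F,G], logical=[F,G,A,B,C,D,E]
After op 4 (replace(1, 'j')): offset=5, physical=[A,B,C,D,E,F,j], logical=[F,j,A,B,C,D,E]
After op 5 (replace(1, 'f')): offset=5, physical=[A,B,C,D,E,F,f], logical=[F,f,A,B,C,D,E]
After op 6 (replace(1, 'c')): offset=5, physical=[A,B,C,D,E,F,c], logical=[F,c,A,B,C,D,E]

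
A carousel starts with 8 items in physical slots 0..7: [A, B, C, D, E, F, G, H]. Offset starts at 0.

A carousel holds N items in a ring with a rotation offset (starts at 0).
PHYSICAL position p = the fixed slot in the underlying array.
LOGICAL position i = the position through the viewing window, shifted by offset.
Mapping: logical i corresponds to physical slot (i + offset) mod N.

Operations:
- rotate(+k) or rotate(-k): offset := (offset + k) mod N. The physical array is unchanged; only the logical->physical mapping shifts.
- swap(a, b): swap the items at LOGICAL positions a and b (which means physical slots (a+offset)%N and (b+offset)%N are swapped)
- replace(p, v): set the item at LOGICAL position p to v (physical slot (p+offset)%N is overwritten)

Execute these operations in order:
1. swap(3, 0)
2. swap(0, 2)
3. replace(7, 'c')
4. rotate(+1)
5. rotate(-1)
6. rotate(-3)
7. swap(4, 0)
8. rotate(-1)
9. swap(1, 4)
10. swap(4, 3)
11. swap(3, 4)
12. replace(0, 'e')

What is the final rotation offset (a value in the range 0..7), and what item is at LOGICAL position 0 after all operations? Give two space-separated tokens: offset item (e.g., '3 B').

Answer: 4 e

Derivation:
After op 1 (swap(3, 0)): offset=0, physical=[D,B,C,A,E,F,G,H], logical=[D,B,C,A,E,F,G,H]
After op 2 (swap(0, 2)): offset=0, physical=[C,B,D,A,E,F,G,H], logical=[C,B,D,A,E,F,G,H]
After op 3 (replace(7, 'c')): offset=0, physical=[C,B,D,A,E,F,G,c], logical=[C,B,D,A,E,F,G,c]
After op 4 (rotate(+1)): offset=1, physical=[C,B,D,A,E,F,G,c], logical=[B,D,A,E,F,G,c,C]
After op 5 (rotate(-1)): offset=0, physical=[C,B,D,A,E,F,G,c], logical=[C,B,D,A,E,F,G,c]
After op 6 (rotate(-3)): offset=5, physical=[C,B,D,A,E,F,G,c], logical=[F,G,c,C,B,D,A,E]
After op 7 (swap(4, 0)): offset=5, physical=[C,F,D,A,E,B,G,c], logical=[B,G,c,C,F,D,A,E]
After op 8 (rotate(-1)): offset=4, physical=[C,F,D,A,E,B,G,c], logical=[E,B,G,c,C,F,D,A]
After op 9 (swap(1, 4)): offset=4, physical=[B,F,D,A,E,C,G,c], logical=[E,C,G,c,B,F,D,A]
After op 10 (swap(4, 3)): offset=4, physical=[c,F,D,A,E,C,G,B], logical=[E,C,G,B,c,F,D,A]
After op 11 (swap(3, 4)): offset=4, physical=[B,F,D,A,E,C,G,c], logical=[E,C,G,c,B,F,D,A]
After op 12 (replace(0, 'e')): offset=4, physical=[B,F,D,A,e,C,G,c], logical=[e,C,G,c,B,F,D,A]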